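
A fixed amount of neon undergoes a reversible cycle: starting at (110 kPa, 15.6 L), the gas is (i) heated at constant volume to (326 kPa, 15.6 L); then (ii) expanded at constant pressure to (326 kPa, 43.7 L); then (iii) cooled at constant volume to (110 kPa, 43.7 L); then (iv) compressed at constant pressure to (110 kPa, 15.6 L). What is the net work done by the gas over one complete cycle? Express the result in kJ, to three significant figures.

W_net ≈ 6.07 kJ

Constant-volume legs do no work.
W(ii) = (326)(43.7 − 15.6) = 9161 J; W(iv) = (110)(15.6 − 43.7) = -3091 J.
W_net = 9161 − 3091 = 6070 J (the clockwise enclosed area).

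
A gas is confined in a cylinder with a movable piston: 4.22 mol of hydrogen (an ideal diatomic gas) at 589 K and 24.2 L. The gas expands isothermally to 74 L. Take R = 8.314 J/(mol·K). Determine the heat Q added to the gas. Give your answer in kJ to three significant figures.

Isothermal ⇒ ΔU = 0, so Q = W = nRT ln(V₂/V₁).
Q = (4.22)(8.314)(589) ln(74/24.2) = 20665 × 1.118 = 23098 J.

Q ≈ 23.1 kJ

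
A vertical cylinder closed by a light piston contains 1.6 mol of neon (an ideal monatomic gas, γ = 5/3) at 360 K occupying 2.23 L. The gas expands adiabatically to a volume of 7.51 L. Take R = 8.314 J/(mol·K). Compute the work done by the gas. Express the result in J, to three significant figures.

W ≈ 3990 J

Adiabatic: TV^(γ−1) = const with γ = 5/3.
T₂ = T₁ (V₁/V₂)^(γ−1) = 360 × (2.23/7.51)^0.667 = 360 × 0.4451 = 160.2 K.
W_by = nCᵥ(T₁ − T₂) = (1.6)(12.47)(360 − 160.2) = 3986 J.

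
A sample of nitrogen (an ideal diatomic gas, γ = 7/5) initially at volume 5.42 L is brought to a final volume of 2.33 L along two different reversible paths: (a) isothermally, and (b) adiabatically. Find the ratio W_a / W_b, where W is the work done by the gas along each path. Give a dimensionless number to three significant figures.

Path (a) isothermal: W = P₁V₁ ln(V₂/V₁) → W_a/(P₁V₁) = -0.8442.
Path (b) adiabatic: W = P₁V₁(1 − (V₁/V₂)^(γ−1))/(γ−1) → W_b/(P₁V₁) = -1.004.
W_a / W_b = -0.8442 / -1.004 = 0.8406.

W_a / W_b ≈ 0.841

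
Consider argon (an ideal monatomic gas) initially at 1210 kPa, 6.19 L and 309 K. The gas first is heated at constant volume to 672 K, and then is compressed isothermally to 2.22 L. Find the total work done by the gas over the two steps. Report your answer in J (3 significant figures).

Step 1 (isochoric): W = 0 (constant volume).
After step 1: P = 2631 kPa (V unchanged).
Step 2 (isothermal): W = P₁V₁ ln(V₂/V₁) = (16289) ln(2.22/6.19) = -16703 J.
W_total = 0 − 16703 = -16703 J.

W_total ≈ -16700 J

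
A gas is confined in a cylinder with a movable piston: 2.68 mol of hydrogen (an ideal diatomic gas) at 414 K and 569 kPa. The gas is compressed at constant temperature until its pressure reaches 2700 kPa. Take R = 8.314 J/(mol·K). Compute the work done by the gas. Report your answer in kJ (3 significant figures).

W ≈ -14.4 kJ

Isothermal process: W = nRT ln(V₂/V₁) = nRT ln(P₁/P₂).
W = (2.68)(8.314)(414) × ln(569/2700)
  = 9225 × ln(0.2107) = 9225 × -1.557
W_by_gas = -14364 J.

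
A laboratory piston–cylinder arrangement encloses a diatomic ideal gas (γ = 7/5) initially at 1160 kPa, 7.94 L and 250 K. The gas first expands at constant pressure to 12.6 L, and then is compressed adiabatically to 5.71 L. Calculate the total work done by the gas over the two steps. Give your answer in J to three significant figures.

W_total ≈ -8200 J

Step 1 (isobaric): W = PΔV = (1160 kPa)(12.6 − 7.94 L) = 5406 J.
After step 1: P = 1160 kPa, V = 12.6 L, T = 396.7 K.
Step 2 (adiabatic): W = (P₁V₁ − P₂V₂)/(γ−1) = (14616 − 20060)/0.4 = -13609 J.
W_total = 5406 − 13609 = -8203 J.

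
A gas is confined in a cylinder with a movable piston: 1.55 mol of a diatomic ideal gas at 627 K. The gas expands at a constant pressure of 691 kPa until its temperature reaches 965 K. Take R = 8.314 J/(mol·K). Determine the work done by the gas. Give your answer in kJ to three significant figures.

Isobaric: W = P ΔV = nR ΔT.
W = (1.55)(8.314)(965 − 627) = 4356 J.

W ≈ 4.36 kJ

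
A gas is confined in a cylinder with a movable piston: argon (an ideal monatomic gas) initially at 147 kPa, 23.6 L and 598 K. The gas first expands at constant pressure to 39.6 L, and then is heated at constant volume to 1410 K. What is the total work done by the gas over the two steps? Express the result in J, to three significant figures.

Step 1 (isobaric): W = PΔV = (147 kPa)(39.6 − 23.6 L) = 2352 J.
Step 2 (isochoric): W = 0 (constant volume).
W_total = 2352 + 0 = 2352 J.

W_total ≈ 2350 J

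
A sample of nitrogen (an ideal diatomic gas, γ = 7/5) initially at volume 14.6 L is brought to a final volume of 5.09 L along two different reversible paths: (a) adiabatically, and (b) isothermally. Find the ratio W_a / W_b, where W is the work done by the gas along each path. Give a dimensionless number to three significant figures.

Path (a) adiabatic: W = P₁V₁(1 − (V₁/V₂)^(γ−1))/(γ−1) → W_a/(P₁V₁) = -1.311.
Path (b) isothermal: W = P₁V₁ ln(V₂/V₁) → W_b/(P₁V₁) = -1.054.
W_a / W_b = -1.311 / -1.054 = 1.244.

W_a / W_b ≈ 1.24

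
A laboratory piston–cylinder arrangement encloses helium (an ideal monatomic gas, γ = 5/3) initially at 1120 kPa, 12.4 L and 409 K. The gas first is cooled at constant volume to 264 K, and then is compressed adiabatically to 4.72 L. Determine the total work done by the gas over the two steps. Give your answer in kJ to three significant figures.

W_total ≈ -12.2 kJ

Step 1 (isochoric): W = 0 (constant volume).
After step 1: P = 722.9 kPa (V unchanged).
Step 2 (adiabatic): W = (P₁V₁ − P₂V₂)/(γ−1) = (8964 − 17068)/0.667 = -12155 J.
W_total = 0 − 12155 = -12155 J.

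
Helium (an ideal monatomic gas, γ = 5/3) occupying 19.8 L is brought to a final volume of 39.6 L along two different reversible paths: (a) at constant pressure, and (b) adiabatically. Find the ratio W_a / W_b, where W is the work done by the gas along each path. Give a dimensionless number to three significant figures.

Path (a) isobaric: W = P₁(V₂ − V₁) → W_a/(P₁V₁) = 1.
Path (b) adiabatic: W = P₁V₁(1 − (V₁/V₂)^(γ−1))/(γ−1) → W_b/(P₁V₁) = 0.5551.
W_a / W_b = 1 / 0.5551 = 1.802.

W_a / W_b ≈ 1.80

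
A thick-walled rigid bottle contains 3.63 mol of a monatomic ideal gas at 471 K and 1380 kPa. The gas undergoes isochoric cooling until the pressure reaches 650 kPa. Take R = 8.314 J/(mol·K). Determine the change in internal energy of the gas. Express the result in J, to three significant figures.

Constant volume ⇒ W = 0, so Q = ΔU = nCᵥΔT with Cᵥ = 3R/2 = 12.47 J/(mol·K).
At constant V, T₂/T₁ = P₂/P₁ ⇒ ΔT = T₁(P₂/P₁ − 1) = 471·(650/1380 − 1) = -249.2 K.
ΔU = (3.63)(12.47)(-249.2) = -11279 J.

ΔU ≈ -11300 J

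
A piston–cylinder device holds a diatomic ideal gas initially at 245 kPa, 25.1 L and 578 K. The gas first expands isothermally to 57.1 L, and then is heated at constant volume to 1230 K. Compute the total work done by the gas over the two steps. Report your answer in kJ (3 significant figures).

W_total ≈ 5.05 kJ

Step 1 (isothermal): W = P₁V₁ ln(V₂/V₁) = (6150) ln(57.1/25.1) = 5054 J.
Step 2 (isochoric): W = 0 (constant volume).
W_total = 5054 + 0 = 5054 J.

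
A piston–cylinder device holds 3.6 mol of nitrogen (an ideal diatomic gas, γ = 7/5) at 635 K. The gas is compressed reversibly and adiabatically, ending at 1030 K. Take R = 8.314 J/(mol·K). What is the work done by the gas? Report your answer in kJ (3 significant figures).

Adiabatic ⇒ Q = 0, so W_by = −ΔU = nCᵥ(T₁ − T₂).
Cᵥ = 5R/2 = 20.79 J/(mol·K).
W = (3.6)(20.79)(635 − 1030) = -29556 J.

W ≈ -29.6 kJ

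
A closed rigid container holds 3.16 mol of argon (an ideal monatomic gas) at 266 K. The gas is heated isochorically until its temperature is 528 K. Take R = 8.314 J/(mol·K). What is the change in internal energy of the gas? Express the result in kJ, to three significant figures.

Constant volume ⇒ W = 0, so Q = ΔU = nCᵥΔT with Cᵥ = 3R/2 = 12.47 J/(mol·K).
ΔU = (3.16)(12.47)(528 − 266) = 10325 J.

ΔU ≈ 10.3 kJ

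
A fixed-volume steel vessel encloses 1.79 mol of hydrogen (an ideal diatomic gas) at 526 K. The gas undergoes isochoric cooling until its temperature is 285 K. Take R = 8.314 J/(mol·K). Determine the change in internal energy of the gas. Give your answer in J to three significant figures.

Constant volume ⇒ W = 0, so Q = ΔU = nCᵥΔT with Cᵥ = 5R/2 = 20.79 J/(mol·K).
ΔU = (1.79)(20.79)(285 − 526) = -8966 J.

ΔU ≈ -8970 J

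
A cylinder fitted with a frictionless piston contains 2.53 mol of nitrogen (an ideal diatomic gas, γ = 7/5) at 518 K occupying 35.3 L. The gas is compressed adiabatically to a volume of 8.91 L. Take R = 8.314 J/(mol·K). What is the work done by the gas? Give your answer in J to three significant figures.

Adiabatic: TV^(γ−1) = const with γ = 7/5.
T₂ = T₁ (V₁/V₂)^(γ−1) = 518 × (35.3/8.91)^0.4 = 518 × 1.734 = 898.4 K.
W_by = nCᵥ(T₁ − T₂) = (2.53)(20.79)(518 − 898.4) = -20006 J.

W ≈ -20000 J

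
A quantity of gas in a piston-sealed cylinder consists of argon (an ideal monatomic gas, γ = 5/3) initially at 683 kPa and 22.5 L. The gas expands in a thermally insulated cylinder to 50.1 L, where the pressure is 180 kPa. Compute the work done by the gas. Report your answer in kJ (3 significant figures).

Adiabatic: W = (P₁V₁ − P₂V₂)/(γ − 1) with γ = 5/3.
P₁V₁ = 15368 J, P₂V₂ = 9018 J.
W = (15368 − 9018) / 0.6667 = 9524 J.

W ≈ 9.52 kJ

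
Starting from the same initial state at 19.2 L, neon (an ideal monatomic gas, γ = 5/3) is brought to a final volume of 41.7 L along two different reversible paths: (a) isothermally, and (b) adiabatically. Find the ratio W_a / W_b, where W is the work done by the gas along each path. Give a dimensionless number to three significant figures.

Path (a) isothermal: W = P₁V₁ ln(V₂/V₁) → W_a/(P₁V₁) = 0.7756.
Path (b) adiabatic: W = P₁V₁(1 − (V₁/V₂)^(γ−1))/(γ−1) → W_b/(P₁V₁) = 0.6056.
W_a / W_b = 0.7756 / 0.6056 = 1.281.

W_a / W_b ≈ 1.28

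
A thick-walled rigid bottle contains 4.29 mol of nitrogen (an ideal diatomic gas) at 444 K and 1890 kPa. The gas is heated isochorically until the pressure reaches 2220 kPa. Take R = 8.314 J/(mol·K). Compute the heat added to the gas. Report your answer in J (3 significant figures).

Constant volume ⇒ W = 0, so Q = ΔU = nCᵥΔT with Cᵥ = 5R/2 = 20.79 J/(mol·K).
At constant V, T₂/T₁ = P₂/P₁ ⇒ ΔT = T₁(P₂/P₁ − 1) = 444·(2220/1890 − 1) = 77.52 K.
ΔU = (4.29)(20.79)(77.52) = 6913 J.

Q ≈ 6910 J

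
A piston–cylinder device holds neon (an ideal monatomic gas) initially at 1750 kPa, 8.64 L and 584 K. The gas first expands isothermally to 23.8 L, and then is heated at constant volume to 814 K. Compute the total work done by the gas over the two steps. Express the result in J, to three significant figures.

Step 1 (isothermal): W = P₁V₁ ln(V₂/V₁) = (15120) ln(23.8/8.64) = 15321 J.
Step 2 (isochoric): W = 0 (constant volume).
W_total = 15321 + 0 = 15321 J.

W_total ≈ 15300 J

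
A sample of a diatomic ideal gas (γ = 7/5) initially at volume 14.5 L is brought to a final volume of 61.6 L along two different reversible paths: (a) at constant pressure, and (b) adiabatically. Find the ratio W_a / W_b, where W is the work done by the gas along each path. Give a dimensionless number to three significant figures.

Path (a) isobaric: W = P₁(V₂ − V₁) → W_a/(P₁V₁) = 3.248.
Path (b) adiabatic: W = P₁V₁(1 − (V₁/V₂)^(γ−1))/(γ−1) → W_b/(P₁V₁) = 1.098.
W_a / W_b = 3.248 / 1.098 = 2.958.

W_a / W_b ≈ 2.96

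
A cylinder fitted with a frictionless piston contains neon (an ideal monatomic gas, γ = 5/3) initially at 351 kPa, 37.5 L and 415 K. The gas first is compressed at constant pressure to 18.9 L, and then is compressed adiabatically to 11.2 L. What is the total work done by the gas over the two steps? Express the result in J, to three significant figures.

Step 1 (isobaric): W = PΔV = (351 kPa)(18.9 − 37.5 L) = -6529 J.
After step 1: P = 351 kPa, V = 18.9 L, T = 209.2 K.
Step 2 (adiabatic): W = (P₁V₁ − P₂V₂)/(γ−1) = (6634 − 9403)/0.667 = -4154 J.
W_total = -6529 − 4154 = -10682 J.

W_total ≈ -10700 J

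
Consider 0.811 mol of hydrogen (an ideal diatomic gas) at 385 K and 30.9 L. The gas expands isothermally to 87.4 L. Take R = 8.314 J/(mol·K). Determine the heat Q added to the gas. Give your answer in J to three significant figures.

Q ≈ 2700 J

Isothermal ⇒ ΔU = 0, so Q = W = nRT ln(V₂/V₁).
Q = (0.811)(8.314)(385) ln(87.4/30.9) = 2596 × 1.04 = 2699 J.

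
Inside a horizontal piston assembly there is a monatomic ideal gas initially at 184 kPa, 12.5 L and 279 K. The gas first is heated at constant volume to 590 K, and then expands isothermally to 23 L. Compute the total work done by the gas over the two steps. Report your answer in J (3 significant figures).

Step 1 (isochoric): W = 0 (constant volume).
After step 1: P = 389.1 kPa (V unchanged).
Step 2 (isothermal): W = P₁V₁ ln(V₂/V₁) = (4864) ln(23/12.5) = 2966 J.
W_total = 0 + 2966 = 2966 J.

W_total ≈ 2970 J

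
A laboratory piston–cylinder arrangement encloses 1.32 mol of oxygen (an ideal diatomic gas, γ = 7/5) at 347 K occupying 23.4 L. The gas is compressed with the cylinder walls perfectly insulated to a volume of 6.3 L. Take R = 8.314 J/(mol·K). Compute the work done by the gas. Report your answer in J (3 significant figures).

W ≈ -6570 J

Adiabatic: TV^(γ−1) = const with γ = 7/5.
T₂ = T₁ (V₁/V₂)^(γ−1) = 347 × (23.4/6.3)^0.4 = 347 × 1.69 = 586.5 K.
W_by = nCᵥ(T₁ − T₂) = (1.32)(20.79)(347 − 586.5) = -6571 J.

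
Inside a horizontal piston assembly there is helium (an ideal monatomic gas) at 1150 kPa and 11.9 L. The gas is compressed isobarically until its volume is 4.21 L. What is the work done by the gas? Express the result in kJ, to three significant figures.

Isobaric: W = P ΔV.
W = (1150 kPa)(4.21 − 11.9 L) = (1150)(-7.69) = -8844 J.

W ≈ -8.84 kJ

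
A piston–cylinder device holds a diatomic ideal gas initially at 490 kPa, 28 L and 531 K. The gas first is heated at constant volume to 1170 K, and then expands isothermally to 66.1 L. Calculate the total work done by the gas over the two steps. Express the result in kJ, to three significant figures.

Step 1 (isochoric): W = 0 (constant volume).
After step 1: P = 1080 kPa (V unchanged).
Step 2 (isothermal): W = P₁V₁ ln(V₂/V₁) = (30231) ln(66.1/28) = 25967 J.
W_total = 0 + 25967 = 25967 J.

W_total ≈ 26.0 kJ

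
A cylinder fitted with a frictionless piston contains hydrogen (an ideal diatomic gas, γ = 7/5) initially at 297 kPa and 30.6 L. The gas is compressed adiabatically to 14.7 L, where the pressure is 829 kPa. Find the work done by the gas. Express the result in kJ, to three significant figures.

Adiabatic: W = (P₁V₁ − P₂V₂)/(γ − 1) with γ = 7/5.
P₁V₁ = 9088 J, P₂V₂ = 12186 J.
W = (9088 − 12186) / 0.4 = -7745 J.

W ≈ -7.75 kJ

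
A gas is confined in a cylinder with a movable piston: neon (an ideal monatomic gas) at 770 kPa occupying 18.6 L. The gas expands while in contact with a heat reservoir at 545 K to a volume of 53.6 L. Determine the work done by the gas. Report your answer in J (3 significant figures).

W ≈ 15200 J

Isothermal: W = nRT ln(V₂/V₁) = P₁V₁ ln(V₂/V₁).
P₁V₁ = (770 kPa)(18.6 L) = 14322 J.
W = 14322 × ln(53.6/18.6) = 14322 × 1.058
W_by_gas = 15158 J.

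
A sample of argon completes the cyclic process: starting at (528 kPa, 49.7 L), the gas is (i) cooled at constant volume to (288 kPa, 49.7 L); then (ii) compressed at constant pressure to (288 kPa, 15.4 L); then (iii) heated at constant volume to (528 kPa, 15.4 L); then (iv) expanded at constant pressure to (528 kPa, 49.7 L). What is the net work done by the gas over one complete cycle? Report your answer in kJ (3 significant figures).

W_net ≈ 8.23 kJ

Constant-volume legs do no work.
W(ii) = (288)(15.4 − 49.7) = -9878 J; W(iv) = (528)(49.7 − 15.4) = 18110 J.
W_net = -9878 + 18110 = 8232 J (the clockwise enclosed area).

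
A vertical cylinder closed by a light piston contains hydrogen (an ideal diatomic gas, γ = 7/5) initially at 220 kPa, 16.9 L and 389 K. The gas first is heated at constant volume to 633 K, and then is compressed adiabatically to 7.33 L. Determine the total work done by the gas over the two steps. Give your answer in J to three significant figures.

W_total ≈ -6000 J

Step 1 (isochoric): W = 0 (constant volume).
After step 1: P = 358 kPa (V unchanged).
Step 2 (adiabatic): W = (P₁V₁ − P₂V₂)/(γ−1) = (6050 − 8450)/0.4 = -6001 J.
W_total = 0 − 6001 = -6001 J.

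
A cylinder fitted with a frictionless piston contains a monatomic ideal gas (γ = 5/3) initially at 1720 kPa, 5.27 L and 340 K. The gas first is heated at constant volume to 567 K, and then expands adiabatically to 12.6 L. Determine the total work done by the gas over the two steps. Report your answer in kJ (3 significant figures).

Step 1 (isochoric): W = 0 (constant volume).
After step 1: P = 2868 kPa (V unchanged).
Step 2 (adiabatic): W = (P₁V₁ − P₂V₂)/(γ−1) = (15116 − 8454)/0.667 = 9993 J.
W_total = 0 + 9993 = 9993 J.

W_total ≈ 9.99 kJ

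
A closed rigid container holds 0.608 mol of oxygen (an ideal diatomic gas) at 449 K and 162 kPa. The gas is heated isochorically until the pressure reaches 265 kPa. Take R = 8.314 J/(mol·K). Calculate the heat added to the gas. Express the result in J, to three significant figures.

Q ≈ 3610 J

Constant volume ⇒ W = 0, so Q = ΔU = nCᵥΔT with Cᵥ = 5R/2 = 20.79 J/(mol·K).
At constant V, T₂/T₁ = P₂/P₁ ⇒ ΔT = T₁(P₂/P₁ − 1) = 449·(265/162 − 1) = 285.5 K.
ΔU = (0.608)(20.79)(285.5) = 3608 J.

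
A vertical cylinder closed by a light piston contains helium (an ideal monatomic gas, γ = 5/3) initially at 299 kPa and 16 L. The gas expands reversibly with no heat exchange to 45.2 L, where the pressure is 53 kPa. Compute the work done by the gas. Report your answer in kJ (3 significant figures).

W ≈ 3.58 kJ

Adiabatic: W = (P₁V₁ − P₂V₂)/(γ − 1) with γ = 5/3.
P₁V₁ = 4784 J, P₂V₂ = 2396 J.
W = (4784 − 2396) / 0.6667 = 3583 J.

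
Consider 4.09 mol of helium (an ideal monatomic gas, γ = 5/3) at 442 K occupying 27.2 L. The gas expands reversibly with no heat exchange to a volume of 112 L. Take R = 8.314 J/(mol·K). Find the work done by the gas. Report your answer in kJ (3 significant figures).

Adiabatic: TV^(γ−1) = const with γ = 5/3.
T₂ = T₁ (V₁/V₂)^(γ−1) = 442 × (27.2/112)^0.667 = 442 × 0.3893 = 172.1 K.
W_by = nCᵥ(T₁ − T₂) = (4.09)(12.47)(442 − 172.1) = 13769 J.

W ≈ 13.8 kJ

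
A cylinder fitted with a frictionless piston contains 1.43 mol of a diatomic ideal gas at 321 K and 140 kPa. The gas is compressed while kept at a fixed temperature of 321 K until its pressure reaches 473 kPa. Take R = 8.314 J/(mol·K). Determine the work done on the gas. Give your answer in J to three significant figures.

Isothermal process: W = nRT ln(V₂/V₁) = nRT ln(P₁/P₂).
W = (1.43)(8.314)(321) × ln(140/473)
  = 3816 × ln(0.296) = 3816 × -1.217
W_by_gas = -4646 J; work on gas = −W_by = 4646 J.

W ≈ 4650 J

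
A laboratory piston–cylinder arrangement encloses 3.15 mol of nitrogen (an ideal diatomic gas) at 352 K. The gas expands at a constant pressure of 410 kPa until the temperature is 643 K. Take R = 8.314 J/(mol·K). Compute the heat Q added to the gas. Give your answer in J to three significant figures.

Isobaric: W = nRΔT = (3.15)(8.314)(291) = 7621 J.
ΔU = nCᵥΔT with Cᵥ = 5R/2: ΔU = (3.15)(20.79)(291) = 19053 J.
Q = ΔU + W = 19053 + 7621 = 26674 J.

Q ≈ 26700 J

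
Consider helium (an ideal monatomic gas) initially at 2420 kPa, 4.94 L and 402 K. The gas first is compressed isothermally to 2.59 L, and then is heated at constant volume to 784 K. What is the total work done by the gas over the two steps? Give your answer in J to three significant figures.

W_total ≈ -7720 J

Step 1 (isothermal): W = P₁V₁ ln(V₂/V₁) = (11955) ln(2.59/4.94) = -7719 J.
Step 2 (isochoric): W = 0 (constant volume).
W_total = -7719 + 0 = -7719 J.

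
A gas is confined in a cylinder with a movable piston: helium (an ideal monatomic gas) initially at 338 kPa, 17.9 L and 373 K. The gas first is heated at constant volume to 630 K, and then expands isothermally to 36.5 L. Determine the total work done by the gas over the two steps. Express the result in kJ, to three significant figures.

W_total ≈ 7.28 kJ

Step 1 (isochoric): W = 0 (constant volume).
After step 1: P = 570.9 kPa (V unchanged).
Step 2 (isothermal): W = P₁V₁ ln(V₂/V₁) = (10219) ln(36.5/17.9) = 7281 J.
W_total = 0 + 7281 = 7281 J.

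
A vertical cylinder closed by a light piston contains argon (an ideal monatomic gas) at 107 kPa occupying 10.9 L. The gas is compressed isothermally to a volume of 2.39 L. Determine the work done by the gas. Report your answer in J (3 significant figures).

Isothermal: W = nRT ln(V₂/V₁) = P₁V₁ ln(V₂/V₁).
P₁V₁ = (107 kPa)(10.9 L) = 1166 J.
W = 1166 × ln(2.39/10.9) = 1166 × -1.517
W_by_gas = -1770 J.

W ≈ -1770 J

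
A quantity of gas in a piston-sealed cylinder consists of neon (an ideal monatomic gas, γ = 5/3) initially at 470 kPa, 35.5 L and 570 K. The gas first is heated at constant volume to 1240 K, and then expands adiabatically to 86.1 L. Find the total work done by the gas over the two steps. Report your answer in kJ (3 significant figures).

W_total ≈ 24.3 kJ

Step 1 (isochoric): W = 0 (constant volume).
After step 1: P = 1022 kPa (V unchanged).
Step 2 (adiabatic): W = (P₁V₁ − P₂V₂)/(γ−1) = (36297 − 20107)/0.667 = 24285 J.
W_total = 0 + 24285 = 24285 J.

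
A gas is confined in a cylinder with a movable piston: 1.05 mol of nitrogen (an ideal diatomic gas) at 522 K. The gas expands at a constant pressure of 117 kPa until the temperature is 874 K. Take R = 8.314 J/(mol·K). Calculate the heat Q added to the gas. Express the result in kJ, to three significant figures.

Q ≈ 10.8 kJ

Isobaric: W = nRΔT = (1.05)(8.314)(352) = 3073 J.
ΔU = nCᵥΔT with Cᵥ = 5R/2: ΔU = (1.05)(20.79)(352) = 7682 J.
Q = ΔU + W = 7682 + 3073 = 10755 J.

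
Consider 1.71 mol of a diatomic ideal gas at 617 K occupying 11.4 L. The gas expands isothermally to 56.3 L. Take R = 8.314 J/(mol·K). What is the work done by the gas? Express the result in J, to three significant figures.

Isothermal: W = nRT ln(V₂/V₁).
W = (1.71)(8.314)(617) × ln(56.3/11.4)
  = 8772 × 1.597
W_by_gas = 14009 J.

W ≈ 14000 J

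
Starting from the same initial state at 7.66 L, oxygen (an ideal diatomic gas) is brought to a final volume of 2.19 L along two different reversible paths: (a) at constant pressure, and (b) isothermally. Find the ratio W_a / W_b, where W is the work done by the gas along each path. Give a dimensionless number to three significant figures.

W_a / W_b ≈ 0.570

Path (a) isobaric: W = P₁(V₂ − V₁) → W_a/(P₁V₁) = -0.7141.
Path (b) isothermal: W = P₁V₁ ln(V₂/V₁) → W_b/(P₁V₁) = -1.252.
W_a / W_b = -0.7141 / -1.252 = 0.5703.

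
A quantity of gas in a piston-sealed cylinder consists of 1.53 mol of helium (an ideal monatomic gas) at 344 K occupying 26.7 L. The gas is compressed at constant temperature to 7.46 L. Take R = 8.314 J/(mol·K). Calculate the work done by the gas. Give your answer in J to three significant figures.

Isothermal: W = nRT ln(V₂/V₁).
W = (1.53)(8.314)(344) × ln(7.46/26.7)
  = 4376 × -1.275
W_by_gas = -5580 J.

W ≈ -5580 J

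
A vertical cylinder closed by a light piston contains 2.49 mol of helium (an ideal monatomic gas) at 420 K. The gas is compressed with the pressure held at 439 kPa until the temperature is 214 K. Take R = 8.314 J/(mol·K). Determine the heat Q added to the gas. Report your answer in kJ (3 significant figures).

Isobaric: W = nRΔT = (2.49)(8.314)(-206) = -4265 J.
ΔU = nCᵥΔT with Cᵥ = 3R/2: ΔU = (2.49)(12.47)(-206) = -6397 J.
Q = ΔU + W = -6397 − 4265 = -10661 J.

Q ≈ -10.7 kJ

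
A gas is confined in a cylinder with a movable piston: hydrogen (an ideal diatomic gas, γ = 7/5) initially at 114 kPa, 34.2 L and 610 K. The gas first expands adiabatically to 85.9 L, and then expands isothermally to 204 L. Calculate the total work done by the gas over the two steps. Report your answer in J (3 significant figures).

W_total ≈ 5340 J

Step 1 (adiabatic): W = (P₁V₁ − P₂V₂)/(γ−1) = (3899 − 2697)/0.4 = 3004 J.
After step 1: P = 31.4 kPa, V = 85.9 L, T = 422 K.
Step 2 (isothermal): W = P₁V₁ ln(V₂/V₁) = (2697) ln(204/85.9) = 2333 J.
W_total = 3004 + 2333 = 5337 J.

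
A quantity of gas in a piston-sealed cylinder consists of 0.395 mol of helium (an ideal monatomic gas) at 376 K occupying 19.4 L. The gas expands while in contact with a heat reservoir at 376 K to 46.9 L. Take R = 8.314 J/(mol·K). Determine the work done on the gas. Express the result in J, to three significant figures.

W ≈ -1090 J

Isothermal: W = nRT ln(V₂/V₁).
W = (0.395)(8.314)(376) × ln(46.9/19.4)
  = 1235 × 0.8827
W_by_gas = 1090 J; work on gas = −W_by = -1090 J.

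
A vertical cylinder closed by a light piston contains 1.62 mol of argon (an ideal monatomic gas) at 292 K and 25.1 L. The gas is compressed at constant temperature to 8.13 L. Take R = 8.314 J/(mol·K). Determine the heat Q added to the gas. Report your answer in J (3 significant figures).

Q ≈ -4430 J

Isothermal ⇒ ΔU = 0, so Q = W = nRT ln(V₂/V₁).
Q = (1.62)(8.314)(292) ln(8.13/25.1) = 3933 × -1.127 = -4434 J.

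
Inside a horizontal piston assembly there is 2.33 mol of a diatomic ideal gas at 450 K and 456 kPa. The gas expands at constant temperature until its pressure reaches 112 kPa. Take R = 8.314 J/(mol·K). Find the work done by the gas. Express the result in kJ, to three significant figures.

W ≈ 12.2 kJ

Isothermal process: W = nRT ln(V₂/V₁) = nRT ln(P₁/P₂).
W = (2.33)(8.314)(450) × ln(456/112)
  = 8717 × ln(4.071) = 8717 × 1.404
W_by_gas = 12239 J.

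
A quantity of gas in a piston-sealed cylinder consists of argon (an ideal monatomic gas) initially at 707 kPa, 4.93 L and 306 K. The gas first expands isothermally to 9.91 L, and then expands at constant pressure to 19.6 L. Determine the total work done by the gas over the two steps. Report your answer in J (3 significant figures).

Step 1 (isothermal): W = P₁V₁ ln(V₂/V₁) = (3486) ln(9.91/4.93) = 2434 J.
After step 1: P = 351.7 kPa, V = 9.91 L, T = 306 K.
Step 2 (isobaric): W = PΔV = (351.7 kPa)(19.6 − 9.91 L) = 3408 J.
W_total = 2434 + 3408 = 5842 J.

W_total ≈ 5840 J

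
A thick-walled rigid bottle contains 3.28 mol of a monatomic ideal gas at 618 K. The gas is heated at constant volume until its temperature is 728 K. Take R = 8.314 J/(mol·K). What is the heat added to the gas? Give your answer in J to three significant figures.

Constant volume ⇒ W = 0, so Q = ΔU = nCᵥΔT with Cᵥ = 3R/2 = 12.47 J/(mol·K).
ΔU = (3.28)(12.47)(728 − 618) = 4500 J.

Q ≈ 4500 J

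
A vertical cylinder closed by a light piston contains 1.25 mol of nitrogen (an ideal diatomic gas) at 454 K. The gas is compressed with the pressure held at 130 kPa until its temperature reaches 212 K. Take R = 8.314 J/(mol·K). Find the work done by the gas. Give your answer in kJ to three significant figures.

W ≈ -2.51 kJ

Isobaric: W = P ΔV = nR ΔT.
W = (1.25)(8.314)(212 − 454) = -2515 J.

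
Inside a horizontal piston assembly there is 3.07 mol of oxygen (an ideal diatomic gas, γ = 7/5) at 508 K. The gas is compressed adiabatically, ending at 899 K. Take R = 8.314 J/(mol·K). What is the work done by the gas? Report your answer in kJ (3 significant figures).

Adiabatic ⇒ Q = 0, so W_by = −ΔU = nCᵥ(T₁ − T₂).
Cᵥ = 5R/2 = 20.79 J/(mol·K).
W = (3.07)(20.79)(508 − 899) = -24950 J.

W ≈ -24.9 kJ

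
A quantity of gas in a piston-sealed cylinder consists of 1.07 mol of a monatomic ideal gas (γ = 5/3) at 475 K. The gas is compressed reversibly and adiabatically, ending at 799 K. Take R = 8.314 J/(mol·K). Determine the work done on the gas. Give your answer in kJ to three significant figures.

Adiabatic ⇒ Q = 0, so W_by = −ΔU = nCᵥ(T₁ − T₂).
Cᵥ = 3R/2 = 12.47 J/(mol·K).
W = (1.07)(12.47)(475 − 799) = -4323 J.
Work on gas = −W_by = 4323 J.

W ≈ 4.32 kJ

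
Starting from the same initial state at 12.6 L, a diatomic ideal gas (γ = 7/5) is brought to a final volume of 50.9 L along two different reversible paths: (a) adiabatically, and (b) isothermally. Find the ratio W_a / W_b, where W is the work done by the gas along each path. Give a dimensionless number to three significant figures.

W_a / W_b ≈ 0.766

Path (a) adiabatic: W = P₁V₁(1 − (V₁/V₂)^(γ−1))/(γ−1) → W_a/(P₁V₁) = 1.07.
Path (b) isothermal: W = P₁V₁ ln(V₂/V₁) → W_b/(P₁V₁) = 1.396.
W_a / W_b = 1.07 / 1.396 = 0.7662.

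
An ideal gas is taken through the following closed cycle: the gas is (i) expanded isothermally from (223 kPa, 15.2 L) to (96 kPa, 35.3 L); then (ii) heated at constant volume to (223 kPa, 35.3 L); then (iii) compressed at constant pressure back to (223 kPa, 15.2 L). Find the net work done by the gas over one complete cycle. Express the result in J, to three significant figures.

W_net ≈ -1630 J

Leg (i): W = PᵢVᵢ ln(V_f/Vᵢ) = (3390) ln(35.3/15.2) = 2856 J.
Leg (ii): W = 0.
Leg (iii): W = PΔV = (223)(15.2 − 35.3) = -4482 J.
W_net = 2856 − 4482 = -1626 J.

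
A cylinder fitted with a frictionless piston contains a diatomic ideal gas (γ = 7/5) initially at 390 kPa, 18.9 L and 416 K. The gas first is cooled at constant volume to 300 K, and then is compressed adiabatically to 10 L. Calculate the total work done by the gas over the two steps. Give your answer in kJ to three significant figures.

W_total ≈ -3.85 kJ

Step 1 (isochoric): W = 0 (constant volume).
After step 1: P = 281.2 kPa (V unchanged).
Step 2 (adiabatic): W = (P₁V₁ − P₂V₂)/(γ−1) = (5316 − 6857)/0.4 = -3854 J.
W_total = 0 − 3854 = -3854 J.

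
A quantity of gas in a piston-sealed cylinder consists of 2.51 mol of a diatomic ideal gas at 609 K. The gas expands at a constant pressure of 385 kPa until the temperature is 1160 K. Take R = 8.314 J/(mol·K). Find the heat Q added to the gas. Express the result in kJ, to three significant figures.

Q ≈ 40.2 kJ

Isobaric: W = nRΔT = (2.51)(8.314)(551) = 11498 J.
ΔU = nCᵥΔT with Cᵥ = 5R/2: ΔU = (2.51)(20.79)(551) = 28746 J.
Q = ΔU + W = 28746 + 11498 = 40244 J.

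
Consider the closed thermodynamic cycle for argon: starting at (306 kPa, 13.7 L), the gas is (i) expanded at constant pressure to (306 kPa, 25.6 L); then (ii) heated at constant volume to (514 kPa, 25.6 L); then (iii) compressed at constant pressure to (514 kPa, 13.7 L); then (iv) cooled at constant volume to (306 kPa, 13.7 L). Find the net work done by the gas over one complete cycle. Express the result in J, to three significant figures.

W_net ≈ -2480 J

Constant-volume legs do no work.
W(i) = (306)(25.6 − 13.7) = 3641 J; W(iii) = (514)(13.7 − 25.6) = -6117 J.
W_net = 3641 − 6117 = -2475 J (the counter-clockwise enclosed area).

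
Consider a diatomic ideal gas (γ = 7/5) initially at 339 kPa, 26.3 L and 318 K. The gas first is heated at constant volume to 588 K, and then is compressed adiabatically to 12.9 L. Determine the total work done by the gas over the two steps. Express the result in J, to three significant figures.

W_total ≈ -13600 J

Step 1 (isochoric): W = 0 (constant volume).
After step 1: P = 626.8 kPa (V unchanged).
Step 2 (adiabatic): W = (P₁V₁ − P₂V₂)/(γ−1) = (16486 − 21921)/0.4 = -13587 J.
W_total = 0 − 13587 = -13587 J.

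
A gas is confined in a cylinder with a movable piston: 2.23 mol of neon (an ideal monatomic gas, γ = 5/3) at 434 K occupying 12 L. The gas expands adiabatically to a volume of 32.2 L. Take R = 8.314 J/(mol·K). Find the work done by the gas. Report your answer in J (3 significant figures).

W ≈ 5820 J

Adiabatic: TV^(γ−1) = const with γ = 5/3.
T₂ = T₁ (V₁/V₂)^(γ−1) = 434 × (12/32.2)^0.667 = 434 × 0.5179 = 224.8 K.
W_by = nCᵥ(T₁ − T₂) = (2.23)(12.47)(434 − 224.8) = 5819 J.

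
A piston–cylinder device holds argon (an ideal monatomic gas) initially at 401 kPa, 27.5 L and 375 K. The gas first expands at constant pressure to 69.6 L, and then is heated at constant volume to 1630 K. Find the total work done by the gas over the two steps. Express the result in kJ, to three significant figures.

W_total ≈ 16.9 kJ

Step 1 (isobaric): W = PΔV = (401 kPa)(69.6 − 27.5 L) = 16882 J.
Step 2 (isochoric): W = 0 (constant volume).
W_total = 16882 + 0 = 16882 J.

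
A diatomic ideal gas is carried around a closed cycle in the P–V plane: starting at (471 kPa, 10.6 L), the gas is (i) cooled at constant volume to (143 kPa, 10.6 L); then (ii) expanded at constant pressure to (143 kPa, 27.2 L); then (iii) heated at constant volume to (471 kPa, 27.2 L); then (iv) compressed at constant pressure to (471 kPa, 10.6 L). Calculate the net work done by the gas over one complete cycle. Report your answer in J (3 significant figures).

Constant-volume legs do no work.
W(ii) = (143)(27.2 − 10.6) = 2374 J; W(iv) = (471)(10.6 − 27.2) = -7819 J.
W_net = 2374 − 7819 = -5445 J (the counter-clockwise enclosed area).

W_net ≈ -5440 J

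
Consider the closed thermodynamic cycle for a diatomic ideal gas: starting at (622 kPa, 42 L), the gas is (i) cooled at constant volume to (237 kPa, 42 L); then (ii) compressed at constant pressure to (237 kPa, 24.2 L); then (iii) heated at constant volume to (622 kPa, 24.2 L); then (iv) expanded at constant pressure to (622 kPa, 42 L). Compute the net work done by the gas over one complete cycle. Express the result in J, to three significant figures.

W_net ≈ 6850 J

Constant-volume legs do no work.
W(ii) = (237)(24.2 − 42) = -4219 J; W(iv) = (622)(42 − 24.2) = 11072 J.
W_net = -4219 + 11072 = 6853 J (the clockwise enclosed area).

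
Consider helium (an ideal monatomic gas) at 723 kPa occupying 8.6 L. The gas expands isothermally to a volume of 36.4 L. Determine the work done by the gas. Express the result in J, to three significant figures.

W ≈ 8970 J

Isothermal: W = nRT ln(V₂/V₁) = P₁V₁ ln(V₂/V₁).
P₁V₁ = (723 kPa)(8.6 L) = 6218 J.
W = 6218 × ln(36.4/8.6) = 6218 × 1.443
W_by_gas = 8971 J.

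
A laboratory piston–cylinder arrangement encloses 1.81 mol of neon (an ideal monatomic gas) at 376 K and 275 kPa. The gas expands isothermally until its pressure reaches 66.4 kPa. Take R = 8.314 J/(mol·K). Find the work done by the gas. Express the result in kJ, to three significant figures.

Isothermal process: W = nRT ln(V₂/V₁) = nRT ln(P₁/P₂).
W = (1.81)(8.314)(376) × ln(275/66.4)
  = 5658 × ln(4.142) = 5658 × 1.421
W_by_gas = 8041 J.

W ≈ 8.04 kJ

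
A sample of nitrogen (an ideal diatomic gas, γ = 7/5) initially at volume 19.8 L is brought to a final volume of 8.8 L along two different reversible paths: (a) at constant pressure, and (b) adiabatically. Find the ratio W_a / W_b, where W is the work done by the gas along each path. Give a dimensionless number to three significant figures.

W_a / W_b ≈ 0.580

Path (a) isobaric: W = P₁(V₂ − V₁) → W_a/(P₁V₁) = -0.5556.
Path (b) adiabatic: W = P₁V₁(1 − (V₁/V₂)^(γ−1))/(γ−1) → W_b/(P₁V₁) = -0.9579.
W_a / W_b = -0.5556 / -0.9579 = 0.58.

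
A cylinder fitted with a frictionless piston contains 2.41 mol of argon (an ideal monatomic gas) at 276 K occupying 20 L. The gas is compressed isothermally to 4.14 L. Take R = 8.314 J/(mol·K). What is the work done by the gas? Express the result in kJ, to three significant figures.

W ≈ -8.71 kJ

Isothermal: W = nRT ln(V₂/V₁).
W = (2.41)(8.314)(276) × ln(4.14/20)
  = 5530 × -1.575
W_by_gas = -8710 J.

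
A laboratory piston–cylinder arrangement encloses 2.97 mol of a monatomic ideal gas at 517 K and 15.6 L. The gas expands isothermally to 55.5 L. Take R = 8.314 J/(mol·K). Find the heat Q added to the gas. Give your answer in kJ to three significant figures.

Q ≈ 16.2 kJ

Isothermal ⇒ ΔU = 0, so Q = W = nRT ln(V₂/V₁).
Q = (2.97)(8.314)(517) ln(55.5/15.6) = 12766 × 1.269 = 16202 J.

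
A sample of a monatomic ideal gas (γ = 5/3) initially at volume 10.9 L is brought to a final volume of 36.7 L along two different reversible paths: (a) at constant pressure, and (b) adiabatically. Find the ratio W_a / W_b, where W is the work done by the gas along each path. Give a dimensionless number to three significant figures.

W_a / W_b ≈ 2.84

Path (a) isobaric: W = P₁(V₂ − V₁) → W_a/(P₁V₁) = 2.367.
Path (b) adiabatic: W = P₁V₁(1 − (V₁/V₂)^(γ−1))/(γ−1) → W_b/(P₁V₁) = 0.8323.
W_a / W_b = 2.367 / 0.8323 = 2.844.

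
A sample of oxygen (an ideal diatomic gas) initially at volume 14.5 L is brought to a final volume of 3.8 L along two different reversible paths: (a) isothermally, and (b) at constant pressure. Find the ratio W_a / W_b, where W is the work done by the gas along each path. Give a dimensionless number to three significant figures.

Path (a) isothermal: W = P₁V₁ ln(V₂/V₁) → W_a/(P₁V₁) = -1.339.
Path (b) isobaric: W = P₁(V₂ − V₁) → W_b/(P₁V₁) = -0.7379.
W_a / W_b = -1.339 / -0.7379 = 1.815.

W_a / W_b ≈ 1.81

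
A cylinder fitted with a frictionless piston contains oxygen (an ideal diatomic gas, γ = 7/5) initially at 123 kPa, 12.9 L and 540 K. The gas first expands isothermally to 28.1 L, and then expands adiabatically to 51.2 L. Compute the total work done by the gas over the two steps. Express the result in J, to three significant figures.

W_total ≈ 2080 J

Step 1 (isothermal): W = P₁V₁ ln(V₂/V₁) = (1587) ln(28.1/12.9) = 1235 J.
After step 1: P = 56.47 kPa, V = 28.1 L, T = 540 K.
Step 2 (adiabatic): W = (P₁V₁ − P₂V₂)/(γ−1) = (1587 − 1248)/0.4 = 846.4 J.
W_total = 1235 + 846.4 = 2082 J.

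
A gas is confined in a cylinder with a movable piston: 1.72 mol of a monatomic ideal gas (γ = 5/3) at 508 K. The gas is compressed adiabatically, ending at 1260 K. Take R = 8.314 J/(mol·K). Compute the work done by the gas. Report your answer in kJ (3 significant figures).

W ≈ -16.1 kJ

Adiabatic ⇒ Q = 0, so W_by = −ΔU = nCᵥ(T₁ − T₂).
Cᵥ = 3R/2 = 12.47 J/(mol·K).
W = (1.72)(12.47)(508 − 1260) = -16130 J.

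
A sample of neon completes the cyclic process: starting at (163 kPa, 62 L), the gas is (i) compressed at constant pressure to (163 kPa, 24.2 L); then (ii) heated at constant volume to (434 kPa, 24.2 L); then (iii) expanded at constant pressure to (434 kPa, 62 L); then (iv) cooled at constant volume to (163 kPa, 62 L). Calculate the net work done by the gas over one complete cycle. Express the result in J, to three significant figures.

Constant-volume legs do no work.
W(i) = (163)(24.2 − 62) = -6161 J; W(iii) = (434)(62 − 24.2) = 16405 J.
W_net = -6161 + 16405 = 10244 J (the clockwise enclosed area).

W_net ≈ 10200 J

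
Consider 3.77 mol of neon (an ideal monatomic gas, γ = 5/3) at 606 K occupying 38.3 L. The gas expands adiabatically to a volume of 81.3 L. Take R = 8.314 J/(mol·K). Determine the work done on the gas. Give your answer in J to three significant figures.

W ≈ -11200 J

Adiabatic: TV^(γ−1) = const with γ = 5/3.
T₂ = T₁ (V₁/V₂)^(γ−1) = 606 × (38.3/81.3)^0.667 = 606 × 0.6054 = 366.9 K.
W_by = nCᵥ(T₁ − T₂) = (3.77)(12.47)(606 − 366.9) = 11242 J.
Work on gas = −W_by = -11242 J.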